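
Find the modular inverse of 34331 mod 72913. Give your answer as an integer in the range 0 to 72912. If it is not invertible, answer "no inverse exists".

26637

Run Euclid on (72913, 34331):
72913 = 2×34331 + 4251
34331 = 8×4251 + 323
4251 = 13×323 + 52
323 = 6×52 + 11
52 = 4×11 + 8
11 = 1×8 + 3
8 = 2×3 + 2
3 = 1×2 + 1
2 = 2×1 + 0
Since gcd(34331, 72913) = 1, back-substitute to write 1 as a combination:
1 = 3 − 2
1 = −8 + 3·3
1 = 3·11 − 4·8
1 = −4·52 + 19·11
1 = 19·323 − 118·52
1 = −118·4251 + 1553·323
1 = 1553·34331 − 12542·4251
1 = −12542·72913 + 26637·34331
So 34331·26637 ≡ 1 (mod 72913).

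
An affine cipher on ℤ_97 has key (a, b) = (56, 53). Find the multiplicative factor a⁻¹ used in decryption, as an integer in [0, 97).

26

gcd(97, 56) by repeated division:
97 = 1×56 + 41
56 = 1×41 + 15
41 = 2×15 + 11
15 = 1×11 + 4
11 = 2×4 + 3
4 = 1×3 + 1
3 = 3×1 + 0
Since gcd(56, 97) = 1, back-substitute to write 1 as a combination:
1 = 4 − 3
1 = −11 + 3·4
1 = 3·15 − 4·11
1 = −4·41 + 11·15
1 = 11·56 − 15·41
1 = −15·97 + 26·56
So 56·26 ≡ 1 (mod 97).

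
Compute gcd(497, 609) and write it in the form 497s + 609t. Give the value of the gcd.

Apply Euclid's algorithm to 609 and 497:
609 = 1·497 + 112
497 = 4·112 + 49
112 = 2·49 + 14
49 = 3·14 + 7
14 = 2·7 + 0
gcd(497, 609) = 7.
Back-substituting:
7 = 49 − 3·14
7 = −3·112 + 7·49
7 = 7·497 − 31·112
7 = −31·609 + 38·497
So 7 = (-31)·609 + (38)·497.

7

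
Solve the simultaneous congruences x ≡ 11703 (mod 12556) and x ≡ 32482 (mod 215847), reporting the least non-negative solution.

2147062591

Write x = 11703 + 12556·k. Then 12556·k ≡ 32482 − 11703 ≡ 20779 (mod 215847).
Need 12556⁻¹ mod 215847. Extended Euclid on (215847, 12556):
215847 = 17·12556 + 2395
12556 = 5·2395 + 581
2395 = 4·581 + 71
581 = 8·71 + 13
71 = 5·13 + 6
13 = 2·6 + 1
6 = 6·1 + 0
Back-substitute:
1 = 13 − 2·6
1 = −2·71 + 11·13
1 = 11·581 − 90·71
1 = −90·2395 + 371·581
1 = 371·12556 − 1945·2395
1 = −1945·215847 + 33436·12556
12556⁻¹ ≡ 33436 (mod 215847), so k ≡ 33436·20779 ≡ 170998 (mod 215847).
x = 11703 + 12556·170998 = 2147062591.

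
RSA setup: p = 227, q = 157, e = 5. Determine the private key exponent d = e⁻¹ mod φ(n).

φ(n) = (p−1)(q−1) = 226·156 = 35256.
Need d with 5·d ≡ 1 (mod 35256). Apply the extended Euclidean algorithm:
35256 = 7051*5 + 1
5 = 5*1 + 0
Back-substitute:
1 = 35256 − 7051·5
So 5·(-7051) ≡ 1 (mod 35256), hence d ≡ -7051 ≡ 28205 (mod 35256).

28205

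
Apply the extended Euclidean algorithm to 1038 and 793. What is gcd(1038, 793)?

Apply Euclid's algorithm to 1038 and 793:
1038 = 1*793 + 245
793 = 3*245 + 58
245 = 4*58 + 13
58 = 4*13 + 6
13 = 2*6 + 1
6 = 6*1 + 0
gcd(1038, 793) = 1.
Working backward:
1 = 13 − 2·6
1 = −2·58 + 9·13
1 = 9·245 − 38·58
1 = −38·793 + 123·245
1 = 123·1038 − 161·793
So 1 = (123)·1038 + (-161)·793.

1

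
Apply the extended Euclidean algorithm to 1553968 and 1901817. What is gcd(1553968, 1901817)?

1

Repeated division:
1901817 = 1·1553968 + 347849
1553968 = 4·347849 + 162572
347849 = 2·162572 + 22705
162572 = 7·22705 + 3637
22705 = 6·3637 + 883
3637 = 4·883 + 105
883 = 8·105 + 43
105 = 2·43 + 19
43 = 2·19 + 5
19 = 3·5 + 4
5 = 1·4 + 1
4 = 4·1 + 0
gcd(1553968, 1901817) = 1.
Express as a combination:
1 = 5 − 4
1 = −19 + 4·5
1 = 4·43 − 9·19
1 = −9·105 + 22·43
1 = 22·883 − 185·105
1 = −185·3637 + 762·883
1 = 762·22705 − 4757·3637
1 = −4757·162572 + 34061·22705
1 = 34061·347849 − 72879·162572
1 = −72879·1553968 + 325577·347849
1 = 325577·1901817 − 398456·1553968
So 1 = (325577)·1901817 + (-398456)·1553968.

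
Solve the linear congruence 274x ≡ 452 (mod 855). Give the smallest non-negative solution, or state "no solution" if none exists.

788

First find gcd(274, 855):
855 = 3·274 + 33
274 = 8·33 + 10
33 = 3·10 + 3
10 = 3·3 + 1
3 = 3·1 + 0
gcd = 1, so a unique solution mod 855 exists.
Back-substitute for the Bézout coefficients:
1 = 10 − 3·3
1 = −3·33 + 10·10
1 = 10·274 − 83·33
1 = −83·855 + 259·274
So 274·(259) ≡ 1 (mod 855), giving 274⁻¹ ≡ 259.
x ≡ 274⁻¹·452 ≡ 259·452 ≡ 788 (mod 855).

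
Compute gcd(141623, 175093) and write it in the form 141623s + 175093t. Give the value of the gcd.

Apply Euclid's algorithm to 175093 and 141623:
175093 = 1·141623 + 33470
141623 = 4·33470 + 7743
33470 = 4·7743 + 2498
7743 = 3·2498 + 249
2498 = 10·249 + 8
249 = 31·8 + 1
8 = 8·1 + 0
gcd(141623, 175093) = 1.
Express as a combination:
1 = 249 − 31·8
1 = −31·2498 + 311·249
1 = 311·7743 − 964·2498
1 = −964·33470 + 4167·7743
1 = 4167·141623 − 17632·33470
1 = −17632·175093 + 21799·141623
So 1 = (-17632)·175093 + (21799)·141623.

1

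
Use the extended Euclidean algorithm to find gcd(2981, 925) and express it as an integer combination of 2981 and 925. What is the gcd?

Repeated division:
2981 = 3·925 + 206
925 = 4·206 + 101
206 = 2·101 + 4
101 = 25·4 + 1
4 = 4·1 + 0
gcd(2981, 925) = 1.
Working backward:
1 = 101 − 25·4
1 = −25·206 + 51·101
1 = 51·925 − 229·206
1 = −229·2981 + 738·925
So 1 = (-229)·2981 + (738)·925.

1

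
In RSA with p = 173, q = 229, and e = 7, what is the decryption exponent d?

φ(n) = (p−1)(q−1) = 172·228 = 39216.
Need d with 7·d ≡ 1 (mod 39216). Apply the extended Euclidean algorithm:
39216 = 5602×7 + 2
7 = 3×2 + 1
2 = 2×1 + 0
Back-substitute:
1 = 7 − 3·2
1 = −3·39216 + 16807·7
So 7·16807 ≡ 1 (mod 39216), hence d = 16807.

16807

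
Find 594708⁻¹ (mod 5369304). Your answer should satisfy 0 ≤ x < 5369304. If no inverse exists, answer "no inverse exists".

no inverse exists

Euclidean algorithm on 5369304, 594708:
5369304 = 9×594708 + 16932
594708 = 35×16932 + 2088
16932 = 8×2088 + 228
2088 = 9×228 + 36
228 = 6×36 + 12
36 = 3×12 + 0
The gcd is 12, not 1, hence no inverse exists.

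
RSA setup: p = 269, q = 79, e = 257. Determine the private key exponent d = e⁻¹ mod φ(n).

15617

φ(n) = (p−1)(q−1) = 268·78 = 20904.
Need d with 257·d ≡ 1 (mod 20904). Apply the extended Euclidean algorithm:
20904 = 81·257 + 87
257 = 2·87 + 83
87 = 1·83 + 4
83 = 20·4 + 3
4 = 1·3 + 1
3 = 3·1 + 0
Back-substitute:
1 = 4 − 3
1 = −83 + 21·4
1 = 21·87 − 22·83
1 = −22·257 + 65·87
1 = 65·20904 − 5287·257
So 257·(-5287) ≡ 1 (mod 20904), hence d ≡ -5287 ≡ 15617 (mod 20904).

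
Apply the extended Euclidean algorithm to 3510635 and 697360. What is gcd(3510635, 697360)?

5

Apply Euclid's algorithm to 3510635 and 697360:
3510635 = 5·697360 + 23835
697360 = 29·23835 + 6145
23835 = 3·6145 + 5400
6145 = 1·5400 + 745
5400 = 7·745 + 185
745 = 4·185 + 5
185 = 37·5 + 0
gcd(3510635, 697360) = 5.
Working backward:
5 = 745 − 4·185
5 = −4·5400 + 29·745
5 = 29·6145 − 33·5400
5 = −33·23835 + 128·6145
5 = 128·697360 − 3745·23835
5 = −3745·3510635 + 18853·697360
So 5 = (-3745)·3510635 + (18853)·697360.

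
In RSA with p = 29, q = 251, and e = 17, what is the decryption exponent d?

5353

φ(n) = (p−1)(q−1) = 28·250 = 7000.
Need d with 17·d ≡ 1 (mod 7000). Apply the extended Euclidean algorithm:
7000 = 411·17 + 13
17 = 1·13 + 4
13 = 3·4 + 1
4 = 4·1 + 0
Back-substitute:
1 = 13 − 3·4
1 = −3·17 + 4·13
1 = 4·7000 − 1647·17
So 17·(-1647) ≡ 1 (mod 7000), hence d ≡ -1647 ≡ 5353 (mod 7000).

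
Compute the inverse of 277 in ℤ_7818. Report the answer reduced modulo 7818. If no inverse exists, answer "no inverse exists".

1891

Apply the Euclidean algorithm to 7818 and 277:
7818 = 28*277 + 62
277 = 4*62 + 29
62 = 2*29 + 4
29 = 7*4 + 1
4 = 4*1 + 0
Since gcd(277, 7818) = 1, back-substitute to write 1 as a combination:
1 = 29 − 7·4
1 = −7·62 + 15·29
1 = 15·277 − 67·62
1 = −67·7818 + 1891·277
So 277·1891 ≡ 1 (mod 7818).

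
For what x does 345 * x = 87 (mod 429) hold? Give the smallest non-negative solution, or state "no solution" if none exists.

First find gcd(345, 429):
429 = 1*345 + 84
345 = 4*84 + 9
84 = 9*9 + 3
9 = 3*3 + 0
gcd = 3 and 3 | 87, so solutions exist. Divide through by 3: 115x ≡ 29 (mod 143).
Now find 115⁻¹ mod 143:
143 = 1×115 + 28
115 = 4×28 + 3
28 = 9×3 + 1
3 = 3×1 + 0
Back-substitute:
1 = 28 − 9·3
1 = −9·115 + 37·28
1 = 37·143 − 46·115
So 115·(-46) ≡ 1 (mod 143), i.e. 115⁻¹ ≡ 97.
Then x ≡ 97·29 ≡ 96 (mod 143); the smallest non-negative solution is x = 96.

96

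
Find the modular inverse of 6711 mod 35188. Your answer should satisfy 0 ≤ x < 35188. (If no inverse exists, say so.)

Extended Euclidean algorithm:
35188 = 5·6711 + 1633
6711 = 4·1633 + 179
1633 = 9·179 + 22
179 = 8·22 + 3
22 = 7·3 + 1
3 = 3·1 + 0
gcd = 1, so the inverse exists. Back-substitute:
1 = 22 − 7·3
1 = −7·179 + 57·22
1 = 57·1633 − 520·179
1 = −520·6711 + 2137·1633
1 = 2137·35188 − 11205·6711
Thus 6711·(-11205) ≡ 1 (mod 35188); reducing, -11205 mod 35188 = 23983.

23983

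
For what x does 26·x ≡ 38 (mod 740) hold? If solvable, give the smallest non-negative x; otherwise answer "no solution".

First find gcd(26, 740):
740 = 28·26 + 12
26 = 2·12 + 2
12 = 6·2 + 0
gcd = 2 and 2 | 38, so solutions exist. Divide through by 2: 13x ≡ 19 (mod 370).
Now find 13⁻¹ mod 370:
370 = 28·13 + 6
13 = 2·6 + 1
6 = 6·1 + 0
Back-substitute:
1 = 13 − 2·6
1 = −2·370 + 57·13
So 13⁻¹ ≡ 57 (mod 370).
Then x ≡ 57·19 ≡ 343 (mod 370); the smallest non-negative solution is x = 343.

343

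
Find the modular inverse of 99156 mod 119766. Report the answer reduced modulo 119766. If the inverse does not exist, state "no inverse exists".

Euclidean algorithm on 119766, 99156:
119766 = 1*99156 + 20610
99156 = 4*20610 + 16716
20610 = 1*16716 + 3894
16716 = 4*3894 + 1140
3894 = 3*1140 + 474
1140 = 2*474 + 192
474 = 2*192 + 90
192 = 2*90 + 12
90 = 7*12 + 6
12 = 2*6 + 0
Since gcd = 6 > 1, 99156 is not a unit mod 119766.

no inverse exists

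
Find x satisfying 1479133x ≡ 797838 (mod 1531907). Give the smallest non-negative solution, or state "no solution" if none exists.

First find gcd(1479133, 1531907):
1531907 = 1*1479133 + 52774
1479133 = 28*52774 + 1461
52774 = 36*1461 + 178
1461 = 8*178 + 37
178 = 4*37 + 30
37 = 1*30 + 7
30 = 4*7 + 2
7 = 3*2 + 1
2 = 2*1 + 0
gcd = 1, so a unique solution mod 1531907 exists.
Back-substitute for the Bézout coefficients:
1 = 7 − 3·2
1 = −3·30 + 13·7
1 = 13·37 − 16·30
1 = −16·178 + 77·37
1 = 77·1461 − 632·178
1 = −632·52774 + 22829·1461
1 = 22829·1479133 − 639844·52774
1 = −639844·1531907 + 662673·1479133
So 1479133·(662673) ≡ 1 (mod 1531907), giving 1479133⁻¹ ≡ 662673.
x ≡ 1479133⁻¹·797838 ≡ 662673·797838 ≡ 169971 (mod 1531907).

169971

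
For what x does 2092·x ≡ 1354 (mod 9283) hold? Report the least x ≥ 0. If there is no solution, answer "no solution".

First find gcd(2092, 9283):
9283 = 4*2092 + 915
2092 = 2*915 + 262
915 = 3*262 + 129
262 = 2*129 + 4
129 = 32*4 + 1
4 = 4*1 + 0
gcd = 1, so a unique solution mod 9283 exists.
Back-substitute for the Bézout coefficients:
1 = 129 − 32·4
1 = −32·262 + 65·129
1 = 65·915 − 227·262
1 = −227·2092 + 519·915
1 = 519·9283 − 2303·2092
So 2092·(-2303) ≡ 1 (mod 9283), giving 2092⁻¹ ≡ 6980.
x ≡ 2092⁻¹·1354 ≡ 6980·1354 ≡ 826 (mod 9283).

826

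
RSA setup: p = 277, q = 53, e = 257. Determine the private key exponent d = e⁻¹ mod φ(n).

2513

φ(n) = (p−1)(q−1) = 276·52 = 14352.
Need d with 257·d ≡ 1 (mod 14352). Apply the extended Euclidean algorithm:
14352 = 55·257 + 217
257 = 1·217 + 40
217 = 5·40 + 17
40 = 2·17 + 6
17 = 2·6 + 5
6 = 1·5 + 1
5 = 5·1 + 0
Back-substitute:
1 = 6 − 5
1 = −17 + 3·6
1 = 3·40 − 7·17
1 = −7·217 + 38·40
1 = 38·257 − 45·217
1 = −45·14352 + 2513·257
So 257·2513 ≡ 1 (mod 14352), hence d = 2513.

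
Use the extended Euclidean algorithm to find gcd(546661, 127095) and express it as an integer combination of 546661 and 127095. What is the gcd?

1

Apply Euclid's algorithm to 546661 and 127095:
546661 = 4*127095 + 38281
127095 = 3*38281 + 12252
38281 = 3*12252 + 1525
12252 = 8*1525 + 52
1525 = 29*52 + 17
52 = 3*17 + 1
17 = 17*1 + 0
gcd(546661, 127095) = 1.
Express as a combination:
1 = 52 − 3·17
1 = −3·1525 + 88·52
1 = 88·12252 − 707·1525
1 = −707·38281 + 2209·12252
1 = 2209·127095 − 7334·38281
1 = −7334·546661 + 31545·127095
So 1 = (-7334)·546661 + (31545)·127095.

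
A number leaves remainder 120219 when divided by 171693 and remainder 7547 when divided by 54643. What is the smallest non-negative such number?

4657121151

Write x = 120219 + 171693·k. Then 171693·k ≡ 7547 − 120219 ≡ 51257 (mod 54643).
Need 171693⁻¹ mod 54643. Extended Euclid on (54643, 7764):
54643 = 7*7764 + 295
7764 = 26*295 + 94
295 = 3*94 + 13
94 = 7*13 + 3
13 = 4*3 + 1
3 = 3*1 + 0
Back-substitute:
1 = 13 − 4·3
1 = −4·94 + 29·13
1 = 29·295 − 91·94
1 = −91·7764 + 2395·295
1 = 2395·54643 − 16856·7764
171693⁻¹ ≡ 37787 (mod 54643), so k ≡ 37787·51257 ≡ 27124 (mod 54643).
x = 120219 + 171693·27124 = 4657121151.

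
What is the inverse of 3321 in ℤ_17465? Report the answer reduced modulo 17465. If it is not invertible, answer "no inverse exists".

Apply the Euclidean algorithm to 17465 and 3321:
17465 = 5·3321 + 860
3321 = 3·860 + 741
860 = 1·741 + 119
741 = 6·119 + 27
119 = 4·27 + 11
27 = 2·11 + 5
11 = 2·5 + 1
5 = 5·1 + 0
Since gcd(3321, 17465) = 1, back-substitute to write 1 as a combination:
1 = 11 − 2·5
1 = −2·27 + 5·11
1 = 5·119 − 22·27
1 = −22·741 + 137·119
1 = 137·860 − 159·741
1 = −159·3321 + 614·860
1 = 614·17465 − 3229·3321
So 3321·(-3229) ≡ 1 (mod 17465), and -3229 ≡ 14236 (mod 17465).

14236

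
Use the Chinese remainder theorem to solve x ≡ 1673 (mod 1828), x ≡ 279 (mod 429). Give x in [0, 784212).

497061

Write x = 1673 + 1828·k. Then 1828·k ≡ 279 − 1673 ≡ 322 (mod 429).
Need 1828⁻¹ mod 429. Extended Euclid on (429, 112):
429 = 3×112 + 93
112 = 1×93 + 19
93 = 4×19 + 17
19 = 1×17 + 2
17 = 8×2 + 1
2 = 2×1 + 0
Back-substitute:
1 = 17 − 8·2
1 = −8·19 + 9·17
1 = 9·93 − 44·19
1 = −44·112 + 53·93
1 = 53·429 − 203·112
1828⁻¹ ≡ 226 (mod 429), so k ≡ 226·322 ≡ 271 (mod 429).
x = 1673 + 1828·271 = 497061.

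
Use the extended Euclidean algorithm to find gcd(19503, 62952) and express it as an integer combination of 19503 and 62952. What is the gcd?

3

Euclidean algorithm:
62952 = 3×19503 + 4443
19503 = 4×4443 + 1731
4443 = 2×1731 + 981
1731 = 1×981 + 750
981 = 1×750 + 231
750 = 3×231 + 57
231 = 4×57 + 3
57 = 19×3 + 0
gcd(19503, 62952) = 3.
Express as a combination:
3 = 231 − 4·57
3 = −4·750 + 13·231
3 = 13·981 − 17·750
3 = −17·1731 + 30·981
3 = 30·4443 − 77·1731
3 = −77·19503 + 338·4443
3 = 338·62952 − 1091·19503
So 3 = (338)·62952 + (-1091)·19503.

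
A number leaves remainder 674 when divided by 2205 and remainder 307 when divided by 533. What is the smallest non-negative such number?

311579

Write x = 674 + 2205·k. Then 2205·k ≡ 307 − 674 ≡ 166 (mod 533).
Need 2205⁻¹ mod 533. Extended Euclid on (533, 73):
533 = 7·73 + 22
73 = 3·22 + 7
22 = 3·7 + 1
7 = 7·1 + 0
Back-substitute:
1 = 22 − 3·7
1 = −3·73 + 10·22
1 = 10·533 − 73·73
2205⁻¹ ≡ 460 (mod 533), so k ≡ 460·166 ≡ 141 (mod 533).
x = 674 + 2205·141 = 311579.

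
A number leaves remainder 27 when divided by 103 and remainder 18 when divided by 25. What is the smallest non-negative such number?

2293

Write x = 27 + 103·k. Then 103·k ≡ 18 − 27 ≡ 16 (mod 25).
Need 103⁻¹ mod 25. Extended Euclid on (25, 3):
25 = 8·3 + 1
3 = 3·1 + 0
Back-substitute:
1 = 25 − 8·3
103⁻¹ ≡ 17 (mod 25), so k ≡ 17·16 ≡ 22 (mod 25).
x = 27 + 103·22 = 2293.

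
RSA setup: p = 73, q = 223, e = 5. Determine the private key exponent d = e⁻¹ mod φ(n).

3197

φ(n) = (p−1)(q−1) = 72·222 = 15984.
Need d with 5·d ≡ 1 (mod 15984). Apply the extended Euclidean algorithm:
15984 = 3196·5 + 4
5 = 1·4 + 1
4 = 4·1 + 0
Back-substitute:
1 = 5 − 4
1 = −15984 + 3197·5
So 5·3197 ≡ 1 (mod 15984), hence d = 3197.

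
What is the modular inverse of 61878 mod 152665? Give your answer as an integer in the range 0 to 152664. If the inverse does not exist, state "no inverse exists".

Apply the Euclidean algorithm to 152665 and 61878:
152665 = 2×61878 + 28909
61878 = 2×28909 + 4060
28909 = 7×4060 + 489
4060 = 8×489 + 148
489 = 3×148 + 45
148 = 3×45 + 13
45 = 3×13 + 6
13 = 2×6 + 1
6 = 6×1 + 0
Since gcd(61878, 152665) = 1, back-substitute to write 1 as a combination:
1 = 13 − 2·6
1 = −2·45 + 7·13
1 = 7·148 − 23·45
1 = −23·489 + 76·148
1 = 76·4060 − 631·489
1 = −631·28909 + 4493·4060
1 = 4493·61878 − 9617·28909
1 = −9617·152665 + 23727·61878
So 61878·23727 ≡ 1 (mod 152665).

23727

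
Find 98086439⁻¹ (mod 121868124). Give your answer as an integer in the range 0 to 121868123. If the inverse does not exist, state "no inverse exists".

Apply the Euclidean algorithm to 121868124 and 98086439:
121868124 = 1*98086439 + 23781685
98086439 = 4*23781685 + 2959699
23781685 = 8*2959699 + 104093
2959699 = 28*104093 + 45095
104093 = 2*45095 + 13903
45095 = 3*13903 + 3386
13903 = 4*3386 + 359
3386 = 9*359 + 155
359 = 2*155 + 49
155 = 3*49 + 8
49 = 6*8 + 1
8 = 8*1 + 0
The gcd is 1. Working backward:
1 = 49 − 6·8
1 = −6·155 + 19·49
1 = 19·359 − 44·155
1 = −44·3386 + 415·359
1 = 415·13903 − 1704·3386
1 = −1704·45095 + 5527·13903
1 = 5527·104093 − 12758·45095
1 = −12758·2959699 + 362751·104093
1 = 362751·23781685 − 2914766·2959699
1 = −2914766·98086439 + 12021815·23781685
1 = 12021815·121868124 − 14936581·98086439
Thus 98086439·(-14936581) ≡ 1 (mod 121868124); reducing, -14936581 mod 121868124 = 106931543.

106931543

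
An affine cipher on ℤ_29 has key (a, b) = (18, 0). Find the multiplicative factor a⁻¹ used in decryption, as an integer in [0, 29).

21

Extended Euclidean algorithm:
29 = 1·18 + 11
18 = 1·11 + 7
11 = 1·7 + 4
7 = 1·4 + 3
4 = 1·3 + 1
3 = 3·1 + 0
Since gcd(18, 29) = 1, back-substitute to write 1 as a combination:
1 = 4 − 3
1 = −7 + 2·4
1 = 2·11 − 3·7
1 = −3·18 + 5·11
1 = 5·29 − 8·18
Hence 18⁻¹ ≡ -8 ≡ 21 (mod 29).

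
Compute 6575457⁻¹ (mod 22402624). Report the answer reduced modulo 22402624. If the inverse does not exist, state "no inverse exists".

12698785

Apply the Euclidean algorithm to 22402624 and 6575457:
22402624 = 3*6575457 + 2676253
6575457 = 2*2676253 + 1222951
2676253 = 2*1222951 + 230351
1222951 = 5*230351 + 71196
230351 = 3*71196 + 16763
71196 = 4*16763 + 4144
16763 = 4*4144 + 187
4144 = 22*187 + 30
187 = 6*30 + 7
30 = 4*7 + 2
7 = 3*2 + 1
2 = 2*1 + 0
gcd = 1, so the inverse exists. Back-substitute:
1 = 7 − 3·2
1 = −3·30 + 13·7
1 = 13·187 − 81·30
1 = −81·4144 + 1795·187
1 = 1795·16763 − 7261·4144
1 = −7261·71196 + 30839·16763
1 = 30839·230351 − 99778·71196
1 = −99778·1222951 + 529729·230351
1 = 529729·2676253 − 1159236·1222951
1 = −1159236·6575457 + 2848201·2676253
1 = 2848201·22402624 − 9703839·6575457
Hence 6575457⁻¹ ≡ -9703839 ≡ 12698785 (mod 22402624).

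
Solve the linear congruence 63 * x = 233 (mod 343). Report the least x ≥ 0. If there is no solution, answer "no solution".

gcd(63, 343):
343 = 5×63 + 28
63 = 2×28 + 7
28 = 4×7 + 0
gcd = 7, but 7 ∤ 233, so the congruence has no solution.

no solution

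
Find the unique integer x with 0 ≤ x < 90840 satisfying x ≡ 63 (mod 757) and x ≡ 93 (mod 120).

Write x = 63 + 757·k. Then 757·k ≡ 93 − 63 ≡ 30 (mod 120).
Need 757⁻¹ mod 120. Extended Euclid on (120, 37):
120 = 3×37 + 9
37 = 4×9 + 1
9 = 9×1 + 0
Back-substitute:
1 = 37 − 4·9
1 = −4·120 + 13·37
757⁻¹ ≡ 13 (mod 120), so k ≡ 13·30 ≡ 30 (mod 120).
x = 63 + 757·30 = 22773.

22773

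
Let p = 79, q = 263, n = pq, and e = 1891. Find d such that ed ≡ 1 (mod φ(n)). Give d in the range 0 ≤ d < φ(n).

5263

φ(n) = (p−1)(q−1) = 78·262 = 20436.
Need d with 1891·d ≡ 1 (mod 20436). Apply the extended Euclidean algorithm:
20436 = 10×1891 + 1526
1891 = 1×1526 + 365
1526 = 4×365 + 66
365 = 5×66 + 35
66 = 1×35 + 31
35 = 1×31 + 4
31 = 7×4 + 3
4 = 1×3 + 1
3 = 3×1 + 0
Back-substitute:
1 = 4 − 3
1 = −31 + 8·4
1 = 8·35 − 9·31
1 = −9·66 + 17·35
1 = 17·365 − 94·66
1 = −94·1526 + 393·365
1 = 393·1891 − 487·1526
1 = −487·20436 + 5263·1891
So 1891·5263 ≡ 1 (mod 20436), hence d = 5263.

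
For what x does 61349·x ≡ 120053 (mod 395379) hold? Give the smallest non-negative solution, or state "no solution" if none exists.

First find gcd(61349, 395379):
395379 = 6·61349 + 27285
61349 = 2·27285 + 6779
27285 = 4·6779 + 169
6779 = 40·169 + 19
169 = 8·19 + 17
19 = 1·17 + 2
17 = 8·2 + 1
2 = 2·1 + 0
gcd = 1, so a unique solution mod 395379 exists.
Back-substitute for the Bézout coefficients:
1 = 17 − 8·2
1 = −8·19 + 9·17
1 = 9·169 − 80·19
1 = −80·6779 + 3209·169
1 = 3209·27285 − 12916·6779
1 = −12916·61349 + 29041·27285
1 = 29041·395379 − 187162·61349
So 61349·(-187162) ≡ 1 (mod 395379), giving 61349⁻¹ ≡ 208217.
x ≡ 61349⁻¹·120053 ≡ 208217·120053 ≡ 28984 (mod 395379).

28984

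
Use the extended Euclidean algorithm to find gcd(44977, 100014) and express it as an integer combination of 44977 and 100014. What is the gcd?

Euclidean algorithm:
100014 = 2·44977 + 10060
44977 = 4·10060 + 4737
10060 = 2·4737 + 586
4737 = 8·586 + 49
586 = 11·49 + 47
49 = 1·47 + 2
47 = 23·2 + 1
2 = 2·1 + 0
gcd(44977, 100014) = 1.
Express as a combination:
1 = 47 − 23·2
1 = −23·49 + 24·47
1 = 24·586 − 287·49
1 = −287·4737 + 2320·586
1 = 2320·10060 − 4927·4737
1 = −4927·44977 + 22028·10060
1 = 22028·100014 − 48983·44977
So 1 = (22028)·100014 + (-48983)·44977.

1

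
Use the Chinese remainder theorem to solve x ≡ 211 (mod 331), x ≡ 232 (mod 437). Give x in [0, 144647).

Write x = 211 + 331·k. Then 331·k ≡ 232 − 211 ≡ 21 (mod 437).
Need 331⁻¹ mod 437. Extended Euclid on (437, 331):
437 = 1×331 + 106
331 = 3×106 + 13
106 = 8×13 + 2
13 = 6×2 + 1
2 = 2×1 + 0
Back-substitute:
1 = 13 − 6·2
1 = −6·106 + 49·13
1 = 49·331 − 153·106
1 = −153·437 + 202·331
331⁻¹ ≡ 202 (mod 437), so k ≡ 202·21 ≡ 309 (mod 437).
x = 211 + 331·309 = 102490.

102490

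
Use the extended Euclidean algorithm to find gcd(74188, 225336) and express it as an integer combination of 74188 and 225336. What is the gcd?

4

Repeated division:
225336 = 3×74188 + 2772
74188 = 26×2772 + 2116
2772 = 1×2116 + 656
2116 = 3×656 + 148
656 = 4×148 + 64
148 = 2×64 + 20
64 = 3×20 + 4
20 = 5×4 + 0
gcd(74188, 225336) = 4.
Back-substituting:
4 = 64 − 3·20
4 = −3·148 + 7·64
4 = 7·656 − 31·148
4 = −31·2116 + 100·656
4 = 100·2772 − 131·2116
4 = −131·74188 + 3506·2772
4 = 3506·225336 − 10649·74188
So 4 = (3506)·225336 + (-10649)·74188.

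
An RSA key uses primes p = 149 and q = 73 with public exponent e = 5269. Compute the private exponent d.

φ(n) = (p−1)(q−1) = 148·72 = 10656.
Need d with 5269·d ≡ 1 (mod 10656). Apply the extended Euclidean algorithm:
10656 = 2·5269 + 118
5269 = 44·118 + 77
118 = 1·77 + 41
77 = 1·41 + 36
41 = 1·36 + 5
36 = 7·5 + 1
5 = 5·1 + 0
Back-substitute:
1 = 36 − 7·5
1 = −7·41 + 8·36
1 = 8·77 − 15·41
1 = −15·118 + 23·77
1 = 23·5269 − 1027·118
1 = −1027·10656 + 2077·5269
So 5269·2077 ≡ 1 (mod 10656), hence d = 2077.

2077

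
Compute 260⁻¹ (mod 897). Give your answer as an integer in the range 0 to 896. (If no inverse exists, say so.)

Compute gcd(260, 897):
897 = 3*260 + 117
260 = 2*117 + 26
117 = 4*26 + 13
26 = 2*13 + 0
The gcd is 13, not 1, hence no inverse exists.

no inverse exists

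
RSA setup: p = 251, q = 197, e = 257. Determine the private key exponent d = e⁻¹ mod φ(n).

12393

φ(n) = (p−1)(q−1) = 250·196 = 49000.
Need d with 257·d ≡ 1 (mod 49000). Apply the extended Euclidean algorithm:
49000 = 190*257 + 170
257 = 1*170 + 87
170 = 1*87 + 83
87 = 1*83 + 4
83 = 20*4 + 3
4 = 1*3 + 1
3 = 3*1 + 0
Back-substitute:
1 = 4 − 3
1 = −83 + 21·4
1 = 21·87 − 22·83
1 = −22·170 + 43·87
1 = 43·257 − 65·170
1 = −65·49000 + 12393·257
So 257·12393 ≡ 1 (mod 49000), hence d = 12393.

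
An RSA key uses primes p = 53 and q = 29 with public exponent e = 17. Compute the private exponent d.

257

φ(n) = (p−1)(q−1) = 52·28 = 1456.
Need d with 17·d ≡ 1 (mod 1456). Apply the extended Euclidean algorithm:
1456 = 85×17 + 11
17 = 1×11 + 6
11 = 1×6 + 5
6 = 1×5 + 1
5 = 5×1 + 0
Back-substitute:
1 = 6 − 5
1 = −11 + 2·6
1 = 2·17 − 3·11
1 = −3·1456 + 257·17
So 17·257 ≡ 1 (mod 1456), hence d = 257.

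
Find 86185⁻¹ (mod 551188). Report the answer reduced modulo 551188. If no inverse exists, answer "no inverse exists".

no inverse exists

Euclidean algorithm on 551188, 86185:
551188 = 6×86185 + 34078
86185 = 2×34078 + 18029
34078 = 1×18029 + 16049
18029 = 1×16049 + 1980
16049 = 8×1980 + 209
1980 = 9×209 + 99
209 = 2×99 + 11
99 = 9×11 + 0
gcd(86185, 551188) = 11 ≠ 1, so 86185 has no multiplicative inverse modulo 551188.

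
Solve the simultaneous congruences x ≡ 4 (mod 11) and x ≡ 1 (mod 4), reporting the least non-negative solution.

Write x = 4 + 11·k. Then 11·k ≡ 1 − 4 ≡ 1 (mod 4).
Need 11⁻¹ mod 4. Extended Euclid on (4, 3):
4 = 1×3 + 1
3 = 3×1 + 0
Back-substitute:
1 = 4 − 3
11⁻¹ ≡ 3 (mod 4), so k ≡ 3·1 ≡ 3 (mod 4).
x = 4 + 11·3 = 37.

37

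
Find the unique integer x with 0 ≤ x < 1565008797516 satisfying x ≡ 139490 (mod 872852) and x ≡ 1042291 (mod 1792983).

1527703242526

Write x = 139490 + 872852·k. Then 872852·k ≡ 1042291 − 139490 ≡ 902801 (mod 1792983).
Need 872852⁻¹ mod 1792983. Extended Euclid on (1792983, 872852):
1792983 = 2×872852 + 47279
872852 = 18×47279 + 21830
47279 = 2×21830 + 3619
21830 = 6×3619 + 116
3619 = 31×116 + 23
116 = 5×23 + 1
23 = 23×1 + 0
Back-substitute:
1 = 116 − 5·23
1 = −5·3619 + 156·116
1 = 156·21830 − 941·3619
1 = −941·47279 + 2038·21830
1 = 2038·872852 − 37625·47279
1 = −37625·1792983 + 77288·872852
872852⁻¹ ≡ 77288 (mod 1792983), so k ≡ 77288·902801 ≡ 1750243 (mod 1792983).
x = 139490 + 872852·1750243 = 1527703242526.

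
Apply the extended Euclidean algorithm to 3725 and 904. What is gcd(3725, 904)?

1

Euclidean algorithm:
3725 = 4·904 + 109
904 = 8·109 + 32
109 = 3·32 + 13
32 = 2·13 + 6
13 = 2·6 + 1
6 = 6·1 + 0
gcd(3725, 904) = 1.
Back-substituting:
1 = 13 − 2·6
1 = −2·32 + 5·13
1 = 5·109 − 17·32
1 = −17·904 + 141·109
1 = 141·3725 − 581·904
So 1 = (141)·3725 + (-581)·904.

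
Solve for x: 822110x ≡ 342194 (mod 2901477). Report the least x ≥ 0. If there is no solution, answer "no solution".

First find gcd(822110, 2901477):
2901477 = 3·822110 + 435147
822110 = 1·435147 + 386963
435147 = 1·386963 + 48184
386963 = 8·48184 + 1491
48184 = 32·1491 + 472
1491 = 3·472 + 75
472 = 6·75 + 22
75 = 3·22 + 9
22 = 2·9 + 4
9 = 2·4 + 1
4 = 4·1 + 0
gcd = 1, so a unique solution mod 2901477 exists.
Back-substitute for the Bézout coefficients:
1 = 9 − 2·4
1 = −2·22 + 5·9
1 = 5·75 − 17·22
1 = −17·472 + 107·75
1 = 107·1491 − 338·472
1 = −338·48184 + 10923·1491
1 = 10923·386963 − 87722·48184
1 = −87722·435147 + 98645·386963
1 = 98645·822110 − 186367·435147
1 = −186367·2901477 + 657746·822110
So 822110·(657746) ≡ 1 (mod 2901477), giving 822110⁻¹ ≡ 657746.
x ≡ 822110⁻¹·342194 ≡ 657746·342194 ≡ 459403 (mod 2901477).

459403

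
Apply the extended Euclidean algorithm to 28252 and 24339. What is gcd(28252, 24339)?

Euclidean algorithm:
28252 = 1×24339 + 3913
24339 = 6×3913 + 861
3913 = 4×861 + 469
861 = 1×469 + 392
469 = 1×392 + 77
392 = 5×77 + 7
77 = 11×7 + 0
gcd(28252, 24339) = 7.
Express as a combination:
7 = 392 − 5·77
7 = −5·469 + 6·392
7 = 6·861 − 11·469
7 = −11·3913 + 50·861
7 = 50·24339 − 311·3913
7 = −311·28252 + 361·24339
So 7 = (-311)·28252 + (361)·24339.

7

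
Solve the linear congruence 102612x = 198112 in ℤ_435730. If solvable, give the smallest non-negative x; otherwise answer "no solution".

127351

First find gcd(102612, 435730):
435730 = 4×102612 + 25282
102612 = 4×25282 + 1484
25282 = 17×1484 + 54
1484 = 27×54 + 26
54 = 2×26 + 2
26 = 13×2 + 0
gcd = 2 and 2 | 198112, so solutions exist. Divide through by 2: 51306x ≡ 99056 (mod 217865).
Now find 51306⁻¹ mod 217865:
217865 = 4*51306 + 12641
51306 = 4*12641 + 742
12641 = 17*742 + 27
742 = 27*27 + 13
27 = 2*13 + 1
13 = 13*1 + 0
Back-substitute:
1 = 27 − 2·13
1 = −2·742 + 55·27
1 = 55·12641 − 937·742
1 = −937·51306 + 3803·12641
1 = 3803·217865 − 16149·51306
So 51306·(-16149) ≡ 1 (mod 217865), i.e. 51306⁻¹ ≡ 201716.
Then x ≡ 201716·99056 ≡ 127351 (mod 217865); the smallest non-negative solution is x = 127351.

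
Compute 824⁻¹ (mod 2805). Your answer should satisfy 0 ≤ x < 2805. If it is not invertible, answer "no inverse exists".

1154

gcd(2805, 824) by repeated division:
2805 = 3×824 + 333
824 = 2×333 + 158
333 = 2×158 + 17
158 = 9×17 + 5
17 = 3×5 + 2
5 = 2×2 + 1
2 = 2×1 + 0
Since gcd(824, 2805) = 1, back-substitute to write 1 as a combination:
1 = 5 − 2·2
1 = −2·17 + 7·5
1 = 7·158 − 65·17
1 = −65·333 + 137·158
1 = 137·824 − 339·333
1 = −339·2805 + 1154·824
So 824·1154 ≡ 1 (mod 2805).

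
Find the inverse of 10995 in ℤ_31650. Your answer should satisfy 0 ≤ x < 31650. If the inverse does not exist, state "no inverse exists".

Compute gcd(10995, 31650):
31650 = 2*10995 + 9660
10995 = 1*9660 + 1335
9660 = 7*1335 + 315
1335 = 4*315 + 75
315 = 4*75 + 15
75 = 5*15 + 0
gcd(10995, 31650) = 15 ≠ 1, so 10995 has no multiplicative inverse modulo 31650.

no inverse exists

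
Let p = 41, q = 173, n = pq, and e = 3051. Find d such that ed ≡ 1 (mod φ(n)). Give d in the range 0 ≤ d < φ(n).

φ(n) = (p−1)(q−1) = 40·172 = 6880.
Need d with 3051·d ≡ 1 (mod 6880). Apply the extended Euclidean algorithm:
6880 = 2×3051 + 778
3051 = 3×778 + 717
778 = 1×717 + 61
717 = 11×61 + 46
61 = 1×46 + 15
46 = 3×15 + 1
15 = 15×1 + 0
Back-substitute:
1 = 46 − 3·15
1 = −3·61 + 4·46
1 = 4·717 − 47·61
1 = −47·778 + 51·717
1 = 51·3051 − 200·778
1 = −200·6880 + 451·3051
So 3051·451 ≡ 1 (mod 6880), hence d = 451.

451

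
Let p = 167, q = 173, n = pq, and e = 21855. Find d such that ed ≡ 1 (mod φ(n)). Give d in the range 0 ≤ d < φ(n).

φ(n) = (p−1)(q−1) = 166·172 = 28552.
Need d with 21855·d ≡ 1 (mod 28552). Apply the extended Euclidean algorithm:
28552 = 1·21855 + 6697
21855 = 3·6697 + 1764
6697 = 3·1764 + 1405
1764 = 1·1405 + 359
1405 = 3·359 + 328
359 = 1·328 + 31
328 = 10·31 + 18
31 = 1·18 + 13
18 = 1·13 + 5
13 = 2·5 + 3
5 = 1·3 + 2
3 = 1·2 + 1
2 = 2·1 + 0
Back-substitute:
1 = 3 − 2
1 = −5 + 2·3
1 = 2·13 − 5·5
1 = −5·18 + 7·13
1 = 7·31 − 12·18
1 = −12·328 + 127·31
1 = 127·359 − 139·328
1 = −139·1405 + 544·359
1 = 544·1764 − 683·1405
1 = −683·6697 + 2593·1764
1 = 2593·21855 − 8462·6697
1 = −8462·28552 + 11055·21855
So 21855·11055 ≡ 1 (mod 28552), hence d = 11055.

11055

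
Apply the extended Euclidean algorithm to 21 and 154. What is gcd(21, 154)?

7

Apply Euclid's algorithm to 154 and 21:
154 = 7*21 + 7
21 = 3*7 + 0
gcd(21, 154) = 7.
Working backward:
7 = 154 − 7·21
So 7 = (1)·154 + (-7)·21.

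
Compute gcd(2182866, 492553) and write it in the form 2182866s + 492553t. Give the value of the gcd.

Repeated division:
2182866 = 4×492553 + 212654
492553 = 2×212654 + 67245
212654 = 3×67245 + 10919
67245 = 6×10919 + 1731
10919 = 6×1731 + 533
1731 = 3×533 + 132
533 = 4×132 + 5
132 = 26×5 + 2
5 = 2×2 + 1
2 = 2×1 + 0
gcd(2182866, 492553) = 1.
Express as a combination:
1 = 5 − 2·2
1 = −2·132 + 53·5
1 = 53·533 − 214·132
1 = −214·1731 + 695·533
1 = 695·10919 − 4384·1731
1 = −4384·67245 + 26999·10919
1 = 26999·212654 − 85381·67245
1 = −85381·492553 + 197761·212654
1 = 197761·2182866 − 876425·492553
So 1 = (197761)·2182866 + (-876425)·492553.

1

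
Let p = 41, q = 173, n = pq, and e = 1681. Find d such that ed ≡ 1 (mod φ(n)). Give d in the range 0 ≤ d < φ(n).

φ(n) = (p−1)(q−1) = 40·172 = 6880.
Need d with 1681·d ≡ 1 (mod 6880). Apply the extended Euclidean algorithm:
6880 = 4*1681 + 156
1681 = 10*156 + 121
156 = 1*121 + 35
121 = 3*35 + 16
35 = 2*16 + 3
16 = 5*3 + 1
3 = 3*1 + 0
Back-substitute:
1 = 16 − 5·3
1 = −5·35 + 11·16
1 = 11·121 − 38·35
1 = −38·156 + 49·121
1 = 49·1681 − 528·156
1 = −528·6880 + 2161·1681
So 1681·2161 ≡ 1 (mod 6880), hence d = 2161.

2161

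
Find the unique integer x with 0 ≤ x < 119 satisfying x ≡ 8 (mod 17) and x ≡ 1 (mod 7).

8

Write x = 8 + 17·k. Then 17·k ≡ 1 − 8 ≡ 0 (mod 7).
Need 17⁻¹ mod 7. Extended Euclid on (7, 3):
7 = 2·3 + 1
3 = 3·1 + 0
Back-substitute:
1 = 7 − 2·3
17⁻¹ ≡ 5 (mod 7), so k ≡ 5·0 ≡ 0 (mod 7).
x = 8 + 17·0 = 8.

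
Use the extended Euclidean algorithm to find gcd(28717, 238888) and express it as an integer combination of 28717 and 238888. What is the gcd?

13

Repeated division:
238888 = 8×28717 + 9152
28717 = 3×9152 + 1261
9152 = 7×1261 + 325
1261 = 3×325 + 286
325 = 1×286 + 39
286 = 7×39 + 13
39 = 3×13 + 0
gcd(28717, 238888) = 13.
Working backward:
13 = 286 − 7·39
13 = −7·325 + 8·286
13 = 8·1261 − 31·325
13 = −31·9152 + 225·1261
13 = 225·28717 − 706·9152
13 = −706·238888 + 5873·28717
So 13 = (-706)·238888 + (5873)·28717.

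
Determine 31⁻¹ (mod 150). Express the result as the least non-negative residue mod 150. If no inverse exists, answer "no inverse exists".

121

Apply the Euclidean algorithm to 150 and 31:
150 = 4·31 + 26
31 = 1·26 + 5
26 = 5·5 + 1
5 = 5·1 + 0
gcd = 1, so the inverse exists. Back-substitute:
1 = 26 − 5·5
1 = −5·31 + 6·26
1 = 6·150 − 29·31
Hence 31⁻¹ ≡ -29 ≡ 121 (mod 150).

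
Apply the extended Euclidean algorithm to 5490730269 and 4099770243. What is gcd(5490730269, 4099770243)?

9

Repeated division:
5490730269 = 1×4099770243 + 1390960026
4099770243 = 2×1390960026 + 1317850191
1390960026 = 1×1317850191 + 73109835
1317850191 = 18×73109835 + 1873161
73109835 = 39×1873161 + 56556
1873161 = 33×56556 + 6813
56556 = 8×6813 + 2052
6813 = 3×2052 + 657
2052 = 3×657 + 81
657 = 8×81 + 9
81 = 9×9 + 0
gcd(5490730269, 4099770243) = 9.
Express as a combination:
9 = 657 − 8·81
9 = −8·2052 + 25·657
9 = 25·6813 − 83·2052
9 = −83·56556 + 689·6813
9 = 689·1873161 − 22820·56556
9 = −22820·73109835 + 890669·1873161
9 = 890669·1317850191 − 16054862·73109835
9 = −16054862·1390960026 + 16945531·1317850191
9 = 16945531·4099770243 − 49945924·1390960026
9 = −49945924·5490730269 + 66891455·4099770243
So 9 = (-49945924)·5490730269 + (66891455)·4099770243.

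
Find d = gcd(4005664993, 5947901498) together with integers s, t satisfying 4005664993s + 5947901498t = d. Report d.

11

Repeated division:
5947901498 = 1·4005664993 + 1942236505
4005664993 = 2·1942236505 + 121191983
1942236505 = 16·121191983 + 3164777
121191983 = 38·3164777 + 930457
3164777 = 3·930457 + 373406
930457 = 2·373406 + 183645
373406 = 2·183645 + 6116
183645 = 30·6116 + 165
6116 = 37·165 + 11
165 = 15·11 + 0
gcd(4005664993, 5947901498) = 11.
Working backward:
11 = 6116 − 37·165
11 = −37·183645 + 1111·6116
11 = 1111·373406 − 2259·183645
11 = −2259·930457 + 5629·373406
11 = 5629·3164777 − 19146·930457
11 = −19146·121191983 + 733177·3164777
11 = 733177·1942236505 − 11749978·121191983
11 = −11749978·4005664993 + 24233133·1942236505
11 = 24233133·5947901498 − 35983111·4005664993
So 11 = (24233133)·5947901498 + (-35983111)·4005664993.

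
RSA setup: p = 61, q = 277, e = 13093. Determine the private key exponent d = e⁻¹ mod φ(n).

φ(n) = (p−1)(q−1) = 60·276 = 16560.
Need d with 13093·d ≡ 1 (mod 16560). Apply the extended Euclidean algorithm:
16560 = 1×13093 + 3467
13093 = 3×3467 + 2692
3467 = 1×2692 + 775
2692 = 3×775 + 367
775 = 2×367 + 41
367 = 8×41 + 39
41 = 1×39 + 2
39 = 19×2 + 1
2 = 2×1 + 0
Back-substitute:
1 = 39 − 19·2
1 = −19·41 + 20·39
1 = 20·367 − 179·41
1 = −179·775 + 378·367
1 = 378·2692 − 1313·775
1 = −1313·3467 + 1691·2692
1 = 1691·13093 − 6386·3467
1 = −6386·16560 + 8077·13093
So 13093·8077 ≡ 1 (mod 16560), hence d = 8077.

8077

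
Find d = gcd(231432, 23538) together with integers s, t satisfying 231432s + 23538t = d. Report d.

Apply Euclid's algorithm to 231432 and 23538:
231432 = 9·23538 + 19590
23538 = 1·19590 + 3948
19590 = 4·3948 + 3798
3948 = 1·3798 + 150
3798 = 25·150 + 48
150 = 3·48 + 6
48 = 8·6 + 0
gcd(231432, 23538) = 6.
Express as a combination:
6 = 150 − 3·48
6 = −3·3798 + 76·150
6 = 76·3948 − 79·3798
6 = −79·19590 + 392·3948
6 = 392·23538 − 471·19590
6 = −471·231432 + 4631·23538
So 6 = (-471)·231432 + (4631)·23538.

6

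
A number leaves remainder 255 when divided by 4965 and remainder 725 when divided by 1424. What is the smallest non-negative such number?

Write x = 255 + 4965·k. Then 4965·k ≡ 725 − 255 ≡ 470 (mod 1424).
Need 4965⁻¹ mod 1424. Extended Euclid on (1424, 693):
1424 = 2×693 + 38
693 = 18×38 + 9
38 = 4×9 + 2
9 = 4×2 + 1
2 = 2×1 + 0
Back-substitute:
1 = 9 − 4·2
1 = −4·38 + 17·9
1 = 17·693 − 310·38
1 = −310·1424 + 637·693
4965⁻¹ ≡ 637 (mod 1424), so k ≡ 637·470 ≡ 350 (mod 1424).
x = 255 + 4965·350 = 1738005.

1738005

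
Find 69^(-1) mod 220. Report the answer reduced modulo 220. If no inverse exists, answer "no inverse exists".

169

Run Euclid on (220, 69):
220 = 3×69 + 13
69 = 5×13 + 4
13 = 3×4 + 1
4 = 4×1 + 0
gcd = 1, so the inverse exists. Back-substitute:
1 = 13 − 3·4
1 = −3·69 + 16·13
1 = 16·220 − 51·69
Thus 69·(-51) ≡ 1 (mod 220); reducing, -51 mod 220 = 169.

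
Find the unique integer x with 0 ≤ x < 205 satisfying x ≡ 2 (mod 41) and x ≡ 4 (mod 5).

84

Write x = 2 + 41·k. Then 41·k ≡ 4 − 2 ≡ 2 (mod 5).
Need 41⁻¹ mod 5. Extended Euclid on (5, 1):
5 = 5·1 + 0
41⁻¹ ≡ 1 (mod 5), so k ≡ 1·2 ≡ 2 (mod 5).
x = 2 + 41·2 = 84.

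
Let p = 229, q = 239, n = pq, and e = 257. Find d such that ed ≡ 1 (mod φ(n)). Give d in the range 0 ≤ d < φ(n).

φ(n) = (p−1)(q−1) = 228·238 = 54264.
Need d with 257·d ≡ 1 (mod 54264). Apply the extended Euclidean algorithm:
54264 = 211*257 + 37
257 = 6*37 + 35
37 = 1*35 + 2
35 = 17*2 + 1
2 = 2*1 + 0
Back-substitute:
1 = 35 − 17·2
1 = −17·37 + 18·35
1 = 18·257 − 125·37
1 = −125·54264 + 26393·257
So 257·26393 ≡ 1 (mod 54264), hence d = 26393.

26393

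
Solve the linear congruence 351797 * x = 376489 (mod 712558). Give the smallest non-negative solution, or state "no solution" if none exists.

182507

First find gcd(351797, 712558):
712558 = 2·351797 + 8964
351797 = 39·8964 + 2201
8964 = 4·2201 + 160
2201 = 13·160 + 121
160 = 1·121 + 39
121 = 3·39 + 4
39 = 9·4 + 3
4 = 1·3 + 1
3 = 3·1 + 0
gcd = 1, so a unique solution mod 712558 exists.
Back-substitute for the Bézout coefficients:
1 = 4 − 3
1 = −39 + 10·4
1 = 10·121 − 31·39
1 = −31·160 + 41·121
1 = 41·2201 − 564·160
1 = −564·8964 + 2297·2201
1 = 2297·351797 − 90147·8964
1 = −90147·712558 + 182591·351797
So 351797·(182591) ≡ 1 (mod 712558), giving 351797⁻¹ ≡ 182591.
x ≡ 351797⁻¹·376489 ≡ 182591·376489 ≡ 182507 (mod 712558).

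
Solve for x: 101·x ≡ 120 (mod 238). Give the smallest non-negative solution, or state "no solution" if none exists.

152

First find gcd(101, 238):
238 = 2*101 + 36
101 = 2*36 + 29
36 = 1*29 + 7
29 = 4*7 + 1
7 = 7*1 + 0
gcd = 1, so a unique solution mod 238 exists.
Back-substitute for the Bézout coefficients:
1 = 29 − 4·7
1 = −4·36 + 5·29
1 = 5·101 − 14·36
1 = −14·238 + 33·101
So 101·(33) ≡ 1 (mod 238), giving 101⁻¹ ≡ 33.
x ≡ 101⁻¹·120 ≡ 33·120 ≡ 152 (mod 238).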